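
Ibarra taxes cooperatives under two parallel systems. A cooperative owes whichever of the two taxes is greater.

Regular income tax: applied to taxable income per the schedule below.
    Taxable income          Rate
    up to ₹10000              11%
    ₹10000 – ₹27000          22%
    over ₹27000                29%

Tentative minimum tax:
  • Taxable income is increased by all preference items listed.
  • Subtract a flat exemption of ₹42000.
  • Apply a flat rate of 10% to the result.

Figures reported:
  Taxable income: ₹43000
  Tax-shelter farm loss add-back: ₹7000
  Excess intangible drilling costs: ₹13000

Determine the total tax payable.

₹9480

Regular income tax:
  ₹10000 × 11% = ₹1100
  ₹17000 × 22% = ₹3740
  ₹16000 × 29% = ₹4640
  → ₹9480

Tentative minimum tax:
  Adjusted income: ₹43000 + ₹7000 + ₹13000 = ₹63000
  Less exemption ₹42000 → base ₹21000
  ₹21000 × 10% = ₹2100

₹9480 > ₹2100, so the regular income tax governs.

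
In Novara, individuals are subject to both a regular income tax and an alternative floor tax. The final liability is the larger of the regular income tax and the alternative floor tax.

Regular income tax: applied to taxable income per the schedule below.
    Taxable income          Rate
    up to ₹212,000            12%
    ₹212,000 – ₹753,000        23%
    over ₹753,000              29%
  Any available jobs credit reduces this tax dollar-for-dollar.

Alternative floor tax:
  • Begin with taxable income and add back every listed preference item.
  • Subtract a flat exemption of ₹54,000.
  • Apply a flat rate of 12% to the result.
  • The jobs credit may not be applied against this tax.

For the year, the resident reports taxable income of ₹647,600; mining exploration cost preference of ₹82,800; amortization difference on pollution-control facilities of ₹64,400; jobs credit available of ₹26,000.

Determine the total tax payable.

₹99,628

Alternative floor tax:
  Adjusted income: ₹647,600 + ₹82,800 + ₹64,400 = ₹794,800
  Less exemption ₹54,000 → base ₹740,800
  ₹740,800 × 12% = ₹88,896

Regular income tax:
  ₹212,000 × 12% = ₹25,440
  ₹435,600 × 23% = ₹100,188
  → ₹125,628
  Less jobs credit ₹26,000 → ₹99,628

₹99,628 > ₹88,896, so the regular income tax governs.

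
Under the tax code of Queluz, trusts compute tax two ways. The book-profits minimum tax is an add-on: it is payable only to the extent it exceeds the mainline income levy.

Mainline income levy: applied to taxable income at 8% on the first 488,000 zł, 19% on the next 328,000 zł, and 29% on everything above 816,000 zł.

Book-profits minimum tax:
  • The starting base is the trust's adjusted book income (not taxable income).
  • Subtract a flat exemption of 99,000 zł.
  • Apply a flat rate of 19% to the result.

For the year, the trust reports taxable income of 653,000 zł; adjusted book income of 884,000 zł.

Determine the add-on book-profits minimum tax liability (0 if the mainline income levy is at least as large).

Mainline income levy:
  488,000 zł × 8% = 39,040 zł
  165,000 zł × 19% = 31,350 zł
  → 70,390 zł

Book-profits minimum tax:
  Base (adjusted book income): 884,000 zł
  Less exemption 99,000 zł → base 785,000 zł
  785,000 zł × 19% = 149,150 zł

Excess of book-profits minimum tax over mainline income levy: 149,150 zł − 70,390 zł = 78,760 zł.

78,760 zł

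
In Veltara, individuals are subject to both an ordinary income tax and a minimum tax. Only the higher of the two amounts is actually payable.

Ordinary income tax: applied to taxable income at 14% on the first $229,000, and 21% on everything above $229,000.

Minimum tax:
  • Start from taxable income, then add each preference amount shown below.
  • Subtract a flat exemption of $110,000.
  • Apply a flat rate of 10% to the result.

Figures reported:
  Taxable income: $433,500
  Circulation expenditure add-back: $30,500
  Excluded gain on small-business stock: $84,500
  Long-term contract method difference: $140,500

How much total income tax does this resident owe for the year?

Minimum tax:
  Adjusted income: $433,500 + $30,500 + $84,500 + $140,500 = $689,000
  Less exemption $110,000 → base $579,000
  $579,000 × 10% = $57,900

Ordinary income tax:
  $229,000 × 14% = $32,060
  $204,500 × 21% = $42,945
  → $75,005

$75,005 > $57,900, so the ordinary income tax governs.

$75,005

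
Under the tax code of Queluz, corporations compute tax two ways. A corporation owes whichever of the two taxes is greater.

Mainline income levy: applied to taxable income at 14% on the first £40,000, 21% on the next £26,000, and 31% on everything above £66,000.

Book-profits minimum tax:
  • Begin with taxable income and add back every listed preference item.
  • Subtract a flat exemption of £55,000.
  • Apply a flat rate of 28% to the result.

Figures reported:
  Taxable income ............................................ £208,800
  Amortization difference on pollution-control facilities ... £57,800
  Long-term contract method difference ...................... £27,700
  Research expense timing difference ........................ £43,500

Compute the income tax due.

£79,184

Mainline income levy:
  £40,000 × 14% = £5,600
  £26,000 × 21% = £5,460
  £142,800 × 31% = £44,268
  → £55,328

Book-profits minimum tax:
  Adjusted income: £208,800 + £57,800 + £27,700 + £43,500 = £337,800
  Less exemption £55,000 → base £282,800
  £282,800 × 28% = £79,184

£79,184 > £55,328, so the book-profits minimum tax is the binding amount.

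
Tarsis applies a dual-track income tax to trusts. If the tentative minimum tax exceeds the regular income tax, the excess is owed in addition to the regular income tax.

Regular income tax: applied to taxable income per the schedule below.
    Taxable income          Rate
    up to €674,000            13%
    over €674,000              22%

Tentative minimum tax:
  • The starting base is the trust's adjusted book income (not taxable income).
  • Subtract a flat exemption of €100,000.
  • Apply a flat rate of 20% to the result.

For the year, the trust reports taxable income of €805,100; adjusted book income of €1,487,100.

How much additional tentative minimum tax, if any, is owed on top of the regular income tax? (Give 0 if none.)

€160,958

Tentative minimum tax:
  Base (adjusted book income): €1,487,100
  Less exemption €100,000 → base €1,387,100
  €1,387,100 × 20% = €277,420

Regular income tax:
  €674,000 × 13% = €87,620
  €131,100 × 22% = €28,842
  → €116,462

Excess of tentative minimum tax over regular income tax: €277,420 − €116,462 = €160,958.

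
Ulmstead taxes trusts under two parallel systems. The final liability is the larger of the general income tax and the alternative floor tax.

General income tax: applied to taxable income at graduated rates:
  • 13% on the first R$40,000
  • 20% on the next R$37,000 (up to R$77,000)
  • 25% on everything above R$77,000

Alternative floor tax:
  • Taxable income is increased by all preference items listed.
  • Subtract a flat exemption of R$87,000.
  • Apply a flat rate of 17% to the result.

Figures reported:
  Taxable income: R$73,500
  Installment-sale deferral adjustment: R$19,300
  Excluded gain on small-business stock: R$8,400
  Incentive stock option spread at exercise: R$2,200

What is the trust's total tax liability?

R$11,900

General income tax:
  R$40,000 × 13% = R$5,200
  R$33,500 × 20% = R$6,700
  → R$11,900

Alternative floor tax:
  Adjusted income: R$73,500 + R$19,300 + R$8,400 + R$2,200 = R$103,400
  Less exemption R$87,000 → base R$16,400
  R$16,400 × 17% = R$2,788

R$11,900 > R$2,788, so the general income tax governs.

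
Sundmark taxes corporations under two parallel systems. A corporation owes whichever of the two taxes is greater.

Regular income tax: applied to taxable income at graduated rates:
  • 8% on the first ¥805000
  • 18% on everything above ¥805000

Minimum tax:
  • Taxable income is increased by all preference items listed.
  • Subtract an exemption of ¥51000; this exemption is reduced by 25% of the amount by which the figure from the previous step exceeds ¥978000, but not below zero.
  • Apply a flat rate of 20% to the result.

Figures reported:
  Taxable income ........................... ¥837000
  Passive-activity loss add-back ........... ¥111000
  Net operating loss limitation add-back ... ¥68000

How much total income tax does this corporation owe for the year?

¥194900

Regular income tax:
  ¥805000 × 8% = ¥64400
  ¥32000 × 18% = ¥5760
  → ¥70160

Minimum tax:
  Adjusted income: ¥837000 + ¥111000 + ¥68000 = ¥1016000
  Exemption: ¥51000 − 25% × (¥1016000 − ¥978000) = ¥51000 − ¥9500 = ¥41500
  Base: ¥1016000 − ¥41500 = ¥974500
  ¥974500 × 20% = ¥194900

¥194900 > ¥70160, so the minimum tax is the binding amount.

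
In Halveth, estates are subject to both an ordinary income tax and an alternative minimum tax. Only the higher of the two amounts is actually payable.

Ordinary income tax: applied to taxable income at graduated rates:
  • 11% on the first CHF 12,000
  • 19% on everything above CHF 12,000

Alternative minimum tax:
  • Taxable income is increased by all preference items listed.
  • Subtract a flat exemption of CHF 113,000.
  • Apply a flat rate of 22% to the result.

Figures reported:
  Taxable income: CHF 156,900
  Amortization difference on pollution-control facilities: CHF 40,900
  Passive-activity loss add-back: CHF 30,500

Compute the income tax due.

CHF 28,851

Ordinary income tax:
  CHF 12,000 × 11% = CHF 1,320
  CHF 144,900 × 19% = CHF 27,531
  → CHF 28,851

Alternative minimum tax:
  Adjusted income: CHF 156,900 + CHF 40,900 + CHF 30,500 = CHF 228,300
  Less exemption CHF 113,000 → base CHF 115,300
  CHF 115,300 × 22% = CHF 25,366

CHF 28,851 > CHF 25,366, so the ordinary income tax governs.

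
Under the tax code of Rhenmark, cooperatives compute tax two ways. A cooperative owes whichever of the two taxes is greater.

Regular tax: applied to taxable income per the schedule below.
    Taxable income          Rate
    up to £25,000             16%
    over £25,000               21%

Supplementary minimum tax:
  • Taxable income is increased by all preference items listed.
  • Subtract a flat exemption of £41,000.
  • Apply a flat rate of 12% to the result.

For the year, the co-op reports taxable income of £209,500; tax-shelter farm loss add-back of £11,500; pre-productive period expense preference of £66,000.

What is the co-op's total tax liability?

£42,745

Supplementary minimum tax:
  Adjusted income: £209,500 + £11,500 + £66,000 = £287,000
  Less exemption £41,000 → base £246,000
  £246,000 × 12% = £29,520

Regular tax:
  £25,000 × 16% = £4,000
  £184,500 × 21% = £38,745
  → £42,745

£42,745 > £29,520, so the regular tax governs.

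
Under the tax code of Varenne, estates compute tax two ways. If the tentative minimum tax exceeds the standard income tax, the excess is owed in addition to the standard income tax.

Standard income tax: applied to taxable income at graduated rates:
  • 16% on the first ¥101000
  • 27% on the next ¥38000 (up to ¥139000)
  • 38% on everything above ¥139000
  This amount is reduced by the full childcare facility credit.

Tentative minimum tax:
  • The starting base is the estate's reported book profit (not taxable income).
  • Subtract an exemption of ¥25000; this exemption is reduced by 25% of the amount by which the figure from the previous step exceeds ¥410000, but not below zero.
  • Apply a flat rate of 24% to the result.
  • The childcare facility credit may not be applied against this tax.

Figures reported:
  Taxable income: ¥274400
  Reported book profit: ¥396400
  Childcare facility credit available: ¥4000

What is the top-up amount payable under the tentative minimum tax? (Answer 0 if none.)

¥15264

Standard income tax:
  ¥101000 × 16% = ¥16160
  ¥38000 × 27% = ¥10260
  ¥135400 × 38% = ¥51452
  → ¥77872
  Less childcare facility credit ¥4000 → ¥73872

Tentative minimum tax:
  Base (reported book profit): ¥396400
  Exemption: ¥396400 ≤ ¥410000, so full ¥25000 applies
  Base: ¥396400 − ¥25000 = ¥371400
  ¥371400 × 24% = ¥89136

Excess of tentative minimum tax over standard income tax: ¥89136 − ¥73872 = ¥15264.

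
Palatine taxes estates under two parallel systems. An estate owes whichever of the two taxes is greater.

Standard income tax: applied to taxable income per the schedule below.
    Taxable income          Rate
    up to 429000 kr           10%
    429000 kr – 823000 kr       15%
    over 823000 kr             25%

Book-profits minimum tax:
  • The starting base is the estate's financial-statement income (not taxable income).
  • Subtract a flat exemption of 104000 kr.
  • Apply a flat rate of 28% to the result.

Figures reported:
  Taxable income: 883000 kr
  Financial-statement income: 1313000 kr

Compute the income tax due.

338520 kr

Book-profits minimum tax:
  Base (financial-statement income): 1313000 kr
  Less exemption 104000 kr → base 1209000 kr
  1209000 kr × 28% = 338520 kr

Standard income tax:
  429000 kr × 10% = 42900 kr
  394000 kr × 15% = 59100 kr
  60000 kr × 25% = 15000 kr
  → 117000 kr

338520 kr > 117000 kr, so the book-profits minimum tax is the binding amount.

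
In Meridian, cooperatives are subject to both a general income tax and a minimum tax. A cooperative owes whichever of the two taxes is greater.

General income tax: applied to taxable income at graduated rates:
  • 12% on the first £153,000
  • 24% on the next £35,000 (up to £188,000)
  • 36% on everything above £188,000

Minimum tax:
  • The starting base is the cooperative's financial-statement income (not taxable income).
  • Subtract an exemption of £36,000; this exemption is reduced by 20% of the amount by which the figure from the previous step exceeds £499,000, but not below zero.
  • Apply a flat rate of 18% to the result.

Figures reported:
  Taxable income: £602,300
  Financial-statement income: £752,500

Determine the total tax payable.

Minimum tax:
  Base (financial-statement income): £752,500
  Exemption: 20% × (£752,500 − £499,000) = £50,700 ≥ £36,000, so the exemption is fully phased out
  Base: £752,500 − £0 = £752,500
  £752,500 × 18% = £135,450

General income tax:
  £153,000 × 12% = £18,360
  £35,000 × 24% = £8,400
  £414,300 × 36% = £149,148
  → £175,908

£175,908 > £135,450, so the general income tax governs.

£175,908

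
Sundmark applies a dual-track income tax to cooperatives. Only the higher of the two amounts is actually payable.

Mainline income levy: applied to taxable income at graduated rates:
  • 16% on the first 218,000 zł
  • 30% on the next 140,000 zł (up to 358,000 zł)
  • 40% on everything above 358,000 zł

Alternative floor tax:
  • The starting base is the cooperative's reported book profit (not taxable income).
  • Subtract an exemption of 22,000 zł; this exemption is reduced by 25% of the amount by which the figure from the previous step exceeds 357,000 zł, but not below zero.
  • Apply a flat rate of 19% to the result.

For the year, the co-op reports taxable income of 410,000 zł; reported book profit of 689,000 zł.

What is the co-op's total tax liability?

Mainline income levy:
  218,000 zł × 16% = 34,880 zł
  140,000 zł × 30% = 42,000 zł
  52,000 zł × 40% = 20,800 zł
  → 97,680 zł

Alternative floor tax:
  Base (reported book profit): 689,000 zł
  Exemption: 25% × (689,000 zł − 357,000 zł) = 83,000 zł ≥ 22,000 zł, so the exemption is fully phased out
  Base: 689,000 zł − 0 zł = 689,000 zł
  689,000 zł × 19% = 130,910 zł

130,910 zł > 97,680 zł, so the alternative floor tax is the binding amount.

130,910 zł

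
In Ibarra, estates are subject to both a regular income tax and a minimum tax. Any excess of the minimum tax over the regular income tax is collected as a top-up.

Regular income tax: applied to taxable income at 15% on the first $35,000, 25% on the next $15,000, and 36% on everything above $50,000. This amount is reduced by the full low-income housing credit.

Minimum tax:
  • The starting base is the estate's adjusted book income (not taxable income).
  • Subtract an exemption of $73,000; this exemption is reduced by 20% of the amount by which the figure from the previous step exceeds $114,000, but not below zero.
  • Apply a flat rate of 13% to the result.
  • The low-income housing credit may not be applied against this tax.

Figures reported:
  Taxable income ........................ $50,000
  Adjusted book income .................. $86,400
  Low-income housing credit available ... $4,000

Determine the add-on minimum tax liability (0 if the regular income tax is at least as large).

$0

Regular income tax:
  $35,000 × 15% = $5,250
  $15,000 × 25% = $3,750
  → $9,000
  Less low-income housing credit $4,000 → $5,000

Minimum tax:
  Base (adjusted book income): $86,400
  Exemption: $86,400 ≤ $114,000, so full $73,000 applies
  Base: $86,400 − $73,000 = $13,400
  $13,400 × 13% = $1,742

$1,742 ≤ $5,000, so no add-on is due.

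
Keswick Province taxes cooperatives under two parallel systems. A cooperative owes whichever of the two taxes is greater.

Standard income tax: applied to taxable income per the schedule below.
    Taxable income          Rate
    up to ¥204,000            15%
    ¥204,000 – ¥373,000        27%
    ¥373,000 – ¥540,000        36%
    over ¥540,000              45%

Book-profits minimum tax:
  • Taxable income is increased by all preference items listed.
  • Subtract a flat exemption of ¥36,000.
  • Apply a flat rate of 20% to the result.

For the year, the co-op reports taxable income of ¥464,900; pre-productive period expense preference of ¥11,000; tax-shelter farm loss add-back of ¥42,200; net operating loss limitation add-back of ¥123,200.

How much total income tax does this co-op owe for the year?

Standard income tax:
  ¥204,000 × 15% = ¥30,600
  ¥169,000 × 27% = ¥45,630
  ¥91,900 × 36% = ¥33,084
  → ¥109,314

Book-profits minimum tax:
  Adjusted income: ¥464,900 + ¥11,000 + ¥42,200 + ¥123,200 = ¥641,300
  Less exemption ¥36,000 → base ¥605,300
  ¥605,300 × 20% = ¥121,060

¥121,060 > ¥109,314, so the book-profits minimum tax is the binding amount.

¥121,060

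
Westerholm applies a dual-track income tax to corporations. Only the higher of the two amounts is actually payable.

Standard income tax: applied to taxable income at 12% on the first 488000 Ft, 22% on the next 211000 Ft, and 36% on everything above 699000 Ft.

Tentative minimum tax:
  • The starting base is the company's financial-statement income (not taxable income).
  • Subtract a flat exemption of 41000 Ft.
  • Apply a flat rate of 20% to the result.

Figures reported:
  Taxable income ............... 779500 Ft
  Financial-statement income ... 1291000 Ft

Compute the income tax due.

Standard income tax:
  488000 Ft × 12% = 58560 Ft
  211000 Ft × 22% = 46420 Ft
  80500 Ft × 36% = 28980 Ft
  → 133960 Ft

Tentative minimum tax:
  Base (financial-statement income): 1291000 Ft
  Less exemption 41000 Ft → base 1250000 Ft
  1250000 Ft × 20% = 250000 Ft

250000 Ft > 133960 Ft, so the tentative minimum tax is the binding amount.

250000 Ft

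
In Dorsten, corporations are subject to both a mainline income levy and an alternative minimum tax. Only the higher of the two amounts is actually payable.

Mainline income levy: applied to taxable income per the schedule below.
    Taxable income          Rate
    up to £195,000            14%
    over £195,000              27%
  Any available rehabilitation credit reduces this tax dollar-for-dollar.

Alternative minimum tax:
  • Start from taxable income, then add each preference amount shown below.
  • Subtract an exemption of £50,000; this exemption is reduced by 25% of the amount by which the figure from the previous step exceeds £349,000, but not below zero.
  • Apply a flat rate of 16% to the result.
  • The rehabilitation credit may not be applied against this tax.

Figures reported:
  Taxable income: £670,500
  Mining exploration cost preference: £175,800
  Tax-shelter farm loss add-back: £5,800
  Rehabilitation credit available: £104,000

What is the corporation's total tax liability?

Alternative minimum tax:
  Adjusted income: £670,500 + £175,800 + £5,800 = £852,100
  Exemption: 25% × (£852,100 − £349,000) = £125,775 ≥ £50,000, so the exemption is fully phased out
  Base: £852,100 − £0 = £852,100
  £852,100 × 16% = £136,336

Mainline income levy:
  £195,000 × 14% = £27,300
  £475,500 × 27% = £128,385
  → £155,685
  Less rehabilitation credit £104,000 → £51,685

£136,336 > £51,685, so the alternative minimum tax is the binding amount.

£136,336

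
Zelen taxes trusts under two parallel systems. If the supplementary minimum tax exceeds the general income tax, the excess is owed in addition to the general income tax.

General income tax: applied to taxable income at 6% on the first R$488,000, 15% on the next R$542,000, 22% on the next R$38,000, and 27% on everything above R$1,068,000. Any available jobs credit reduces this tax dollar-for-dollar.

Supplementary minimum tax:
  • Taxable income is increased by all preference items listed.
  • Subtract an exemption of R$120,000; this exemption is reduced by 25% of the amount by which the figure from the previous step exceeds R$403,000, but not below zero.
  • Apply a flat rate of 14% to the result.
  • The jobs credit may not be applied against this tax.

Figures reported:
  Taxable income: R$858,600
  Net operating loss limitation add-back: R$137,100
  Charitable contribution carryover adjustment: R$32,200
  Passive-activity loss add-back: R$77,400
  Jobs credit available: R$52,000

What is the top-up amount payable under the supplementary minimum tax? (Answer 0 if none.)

General income tax:
  R$488,000 × 6% = R$29,280
  R$370,600 × 15% = R$55,590
  → R$84,870
  Less jobs credit R$52,000 → R$32,870

Supplementary minimum tax:
  Adjusted income: R$858,600 + R$137,100 + R$32,200 + R$77,400 = R$1,105,300
  Exemption: 25% × (R$1,105,300 − R$403,000) = R$175,575 ≥ R$120,000, so the exemption is fully phased out
  Base: R$1,105,300 − R$0 = R$1,105,300
  R$1,105,300 × 14% = R$154,742

Excess of supplementary minimum tax over general income tax: R$154,742 − R$32,870 = R$121,872.

R$121,872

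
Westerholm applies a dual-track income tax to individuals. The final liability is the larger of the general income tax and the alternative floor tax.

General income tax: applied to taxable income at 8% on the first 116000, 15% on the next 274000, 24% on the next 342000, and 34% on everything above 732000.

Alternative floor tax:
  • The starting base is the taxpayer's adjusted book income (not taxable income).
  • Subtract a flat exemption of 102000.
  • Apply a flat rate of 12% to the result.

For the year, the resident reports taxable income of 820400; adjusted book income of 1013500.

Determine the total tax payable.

Alternative floor tax:
  Base (adjusted book income): 1013500
  Less exemption 102000 → base 911500
  911500 × 12% = 109380

General income tax:
  116000 × 8% = 9280
  274000 × 15% = 41100
  342000 × 24% = 82080
  88400 × 34% = 30056
  → 162516

162516 > 109380, so the general income tax governs.

162516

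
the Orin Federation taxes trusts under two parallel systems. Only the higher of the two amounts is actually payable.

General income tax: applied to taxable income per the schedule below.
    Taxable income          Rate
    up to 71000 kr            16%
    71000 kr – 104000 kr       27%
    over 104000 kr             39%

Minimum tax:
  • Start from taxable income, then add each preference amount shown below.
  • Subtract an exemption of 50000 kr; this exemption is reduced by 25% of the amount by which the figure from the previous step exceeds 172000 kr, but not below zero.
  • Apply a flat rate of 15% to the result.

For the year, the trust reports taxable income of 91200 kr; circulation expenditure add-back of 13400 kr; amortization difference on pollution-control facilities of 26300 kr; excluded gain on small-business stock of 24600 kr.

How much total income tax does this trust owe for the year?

16814 kr

Minimum tax:
  Adjusted income: 91200 kr + 13400 kr + 26300 kr + 24600 kr = 155500 kr
  Exemption: 155500 kr ≤ 172000 kr, so full 50000 kr applies
  Base: 155500 kr − 50000 kr = 105500 kr
  105500 kr × 15% = 15825 kr

General income tax:
  71000 kr × 16% = 11360 kr
  20200 kr × 27% = 5454 kr
  → 16814 kr

16814 kr > 15825 kr, so the general income tax governs.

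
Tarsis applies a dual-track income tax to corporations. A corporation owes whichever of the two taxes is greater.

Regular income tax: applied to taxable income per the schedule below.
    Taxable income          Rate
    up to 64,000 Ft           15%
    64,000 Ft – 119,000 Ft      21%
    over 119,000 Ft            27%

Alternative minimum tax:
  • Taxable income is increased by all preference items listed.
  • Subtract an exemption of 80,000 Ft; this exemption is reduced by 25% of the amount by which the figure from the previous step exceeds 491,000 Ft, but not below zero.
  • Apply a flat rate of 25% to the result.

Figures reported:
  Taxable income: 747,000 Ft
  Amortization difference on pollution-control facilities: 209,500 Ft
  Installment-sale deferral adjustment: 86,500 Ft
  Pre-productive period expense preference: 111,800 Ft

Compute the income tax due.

288,700 Ft

Regular income tax:
  64,000 Ft × 15% = 9,600 Ft
  55,000 Ft × 21% = 11,550 Ft
  628,000 Ft × 27% = 169,560 Ft
  → 190,710 Ft

Alternative minimum tax:
  Adjusted income: 747,000 Ft + 209,500 Ft + 86,500 Ft + 111,800 Ft = 1,154,800 Ft
  Exemption: 25% × (1,154,800 Ft − 491,000 Ft) = 165,950 Ft ≥ 80,000 Ft, so the exemption is fully phased out
  Base: 1,154,800 Ft − 0 Ft = 1,154,800 Ft
  1,154,800 Ft × 25% = 288,700 Ft

288,700 Ft > 190,710 Ft, so the alternative minimum tax is the binding amount.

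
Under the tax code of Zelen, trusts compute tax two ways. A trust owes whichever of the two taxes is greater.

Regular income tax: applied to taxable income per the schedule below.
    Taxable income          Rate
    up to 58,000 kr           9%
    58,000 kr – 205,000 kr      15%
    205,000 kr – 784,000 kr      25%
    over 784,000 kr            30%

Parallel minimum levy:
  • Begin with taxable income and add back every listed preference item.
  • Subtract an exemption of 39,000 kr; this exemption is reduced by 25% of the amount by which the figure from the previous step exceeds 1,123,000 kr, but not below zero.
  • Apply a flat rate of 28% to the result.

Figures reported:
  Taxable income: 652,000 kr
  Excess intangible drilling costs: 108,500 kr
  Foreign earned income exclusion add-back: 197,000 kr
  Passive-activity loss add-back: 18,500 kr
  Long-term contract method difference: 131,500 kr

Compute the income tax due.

299,180 kr

Parallel minimum levy:
  Adjusted income: 652,000 kr + 108,500 kr + 197,000 kr + 18,500 kr + 131,500 kr = 1,107,500 kr
  Exemption: 1,107,500 kr ≤ 1,123,000 kr, so full 39,000 kr applies
  Base: 1,107,500 kr − 39,000 kr = 1,068,500 kr
  1,068,500 kr × 28% = 299,180 kr

Regular income tax:
  58,000 kr × 9% = 5,220 kr
  147,000 kr × 15% = 22,050 kr
  447,000 kr × 25% = 111,750 kr
  → 139,020 kr

299,180 kr > 139,020 kr, so the parallel minimum levy is the binding amount.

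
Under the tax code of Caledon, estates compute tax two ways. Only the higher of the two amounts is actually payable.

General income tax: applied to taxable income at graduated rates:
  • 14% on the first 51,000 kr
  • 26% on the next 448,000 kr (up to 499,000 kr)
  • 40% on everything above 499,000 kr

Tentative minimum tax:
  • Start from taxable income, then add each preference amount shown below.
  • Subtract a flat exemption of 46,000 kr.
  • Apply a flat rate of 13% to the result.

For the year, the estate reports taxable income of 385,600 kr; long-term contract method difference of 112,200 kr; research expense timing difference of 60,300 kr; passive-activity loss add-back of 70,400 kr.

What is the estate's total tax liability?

General income tax:
  51,000 kr × 14% = 7,140 kr
  334,600 kr × 26% = 86,996 kr
  → 94,136 kr

Tentative minimum tax:
  Adjusted income: 385,600 kr + 112,200 kr + 60,300 kr + 70,400 kr = 628,500 kr
  Less exemption 46,000 kr → base 582,500 kr
  582,500 kr × 13% = 75,725 kr

94,136 kr > 75,725 kr, so the general income tax governs.

94,136 kr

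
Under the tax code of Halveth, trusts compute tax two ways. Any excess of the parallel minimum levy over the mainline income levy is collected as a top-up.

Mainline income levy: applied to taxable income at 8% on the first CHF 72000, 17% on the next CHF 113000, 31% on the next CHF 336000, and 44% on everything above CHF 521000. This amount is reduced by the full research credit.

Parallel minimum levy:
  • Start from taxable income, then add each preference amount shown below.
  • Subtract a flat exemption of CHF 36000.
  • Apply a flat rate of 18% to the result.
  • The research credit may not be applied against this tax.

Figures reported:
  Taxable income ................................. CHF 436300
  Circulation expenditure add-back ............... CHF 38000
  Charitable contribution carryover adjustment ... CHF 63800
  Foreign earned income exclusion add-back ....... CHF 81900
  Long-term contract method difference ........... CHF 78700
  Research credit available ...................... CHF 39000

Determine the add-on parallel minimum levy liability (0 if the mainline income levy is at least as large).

Parallel minimum levy:
  Adjusted income: CHF 436300 + CHF 38000 + CHF 63800 + CHF 81900 + CHF 78700 = CHF 698700
  Less exemption CHF 36000 → base CHF 662700
  CHF 662700 × 18% = CHF 119286

Mainline income levy:
  CHF 72000 × 8% = CHF 5760
  CHF 113000 × 17% = CHF 19210
  CHF 251300 × 31% = CHF 77903
  → CHF 102873
  Less research credit CHF 39000 → CHF 63873

Excess of parallel minimum levy over mainline income levy: CHF 119286 − CHF 63873 = CHF 55413.

CHF 55413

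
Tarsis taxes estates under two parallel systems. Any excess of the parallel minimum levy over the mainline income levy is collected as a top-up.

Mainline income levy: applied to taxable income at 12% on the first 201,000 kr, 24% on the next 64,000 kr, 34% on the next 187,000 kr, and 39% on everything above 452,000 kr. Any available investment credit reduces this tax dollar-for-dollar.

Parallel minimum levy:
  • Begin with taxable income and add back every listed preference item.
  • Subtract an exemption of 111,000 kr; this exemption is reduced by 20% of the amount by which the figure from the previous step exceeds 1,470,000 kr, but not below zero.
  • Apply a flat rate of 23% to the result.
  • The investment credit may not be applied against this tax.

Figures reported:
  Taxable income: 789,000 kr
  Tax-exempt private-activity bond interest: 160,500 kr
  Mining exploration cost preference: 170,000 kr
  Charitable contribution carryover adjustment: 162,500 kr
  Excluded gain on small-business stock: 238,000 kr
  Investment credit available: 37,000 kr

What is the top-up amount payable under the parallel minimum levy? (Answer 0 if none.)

Parallel minimum levy:
  Adjusted income: 789,000 kr + 160,500 kr + 170,000 kr + 162,500 kr + 238,000 kr = 1,520,000 kr
  Exemption: 111,000 kr − 20% × (1,520,000 kr − 1,470,000 kr) = 111,000 kr − 10,000 kr = 101,000 kr
  Base: 1,520,000 kr − 101,000 kr = 1,419,000 kr
  1,419,000 kr × 23% = 326,370 kr

Mainline income levy:
  201,000 kr × 12% = 24,120 kr
  64,000 kr × 24% = 15,360 kr
  187,000 kr × 34% = 63,580 kr
  337,000 kr × 39% = 131,430 kr
  → 234,490 kr
  Less investment credit 37,000 kr → 197,490 kr

Excess of parallel minimum levy over mainline income levy: 326,370 kr − 197,490 kr = 128,880 kr.

128,880 kr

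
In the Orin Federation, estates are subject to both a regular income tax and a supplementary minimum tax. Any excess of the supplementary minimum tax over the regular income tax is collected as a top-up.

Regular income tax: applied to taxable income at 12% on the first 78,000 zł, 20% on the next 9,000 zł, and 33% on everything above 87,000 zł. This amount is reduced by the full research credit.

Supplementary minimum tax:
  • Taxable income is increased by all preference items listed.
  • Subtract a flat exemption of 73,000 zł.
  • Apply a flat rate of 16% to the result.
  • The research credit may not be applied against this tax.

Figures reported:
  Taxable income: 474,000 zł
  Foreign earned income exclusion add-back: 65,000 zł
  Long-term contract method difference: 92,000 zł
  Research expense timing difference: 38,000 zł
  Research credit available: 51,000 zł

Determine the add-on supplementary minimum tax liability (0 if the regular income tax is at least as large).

Regular income tax:
  78,000 zł × 12% = 9,360 zł
  9,000 zł × 20% = 1,800 zł
  387,000 zł × 33% = 127,710 zł
  → 138,870 zł
  Less research credit 51,000 zł → 87,870 zł

Supplementary minimum tax:
  Adjusted income: 474,000 zł + 65,000 zł + 92,000 zł + 38,000 zł = 669,000 zł
  Less exemption 73,000 zł → base 596,000 zł
  596,000 zł × 16% = 95,360 zł

Excess of supplementary minimum tax over regular income tax: 95,360 zł − 87,870 zł = 7,490 zł.

7,490 zł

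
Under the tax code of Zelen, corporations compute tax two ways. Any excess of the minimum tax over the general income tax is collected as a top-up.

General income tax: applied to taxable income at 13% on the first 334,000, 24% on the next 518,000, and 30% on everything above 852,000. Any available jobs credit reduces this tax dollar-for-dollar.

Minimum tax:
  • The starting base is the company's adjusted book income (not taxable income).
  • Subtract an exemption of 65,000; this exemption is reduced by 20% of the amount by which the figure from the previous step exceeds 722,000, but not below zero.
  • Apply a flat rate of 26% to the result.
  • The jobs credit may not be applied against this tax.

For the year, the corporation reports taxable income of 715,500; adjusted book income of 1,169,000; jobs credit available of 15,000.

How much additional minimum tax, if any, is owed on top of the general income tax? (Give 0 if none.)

183,960

General income tax:
  334,000 × 13% = 43,420
  381,500 × 24% = 91,560
  → 134,980
  Less jobs credit 15,000 → 119,980

Minimum tax:
  Base (adjusted book income): 1,169,000
  Exemption: 20% × (1,169,000 − 722,000) = 89,400 ≥ 65,000, so the exemption is fully phased out
  Base: 1,169,000 − 0 = 1,169,000
  1,169,000 × 26% = 303,940

Excess of minimum tax over general income tax: 303,940 − 119,980 = 183,960.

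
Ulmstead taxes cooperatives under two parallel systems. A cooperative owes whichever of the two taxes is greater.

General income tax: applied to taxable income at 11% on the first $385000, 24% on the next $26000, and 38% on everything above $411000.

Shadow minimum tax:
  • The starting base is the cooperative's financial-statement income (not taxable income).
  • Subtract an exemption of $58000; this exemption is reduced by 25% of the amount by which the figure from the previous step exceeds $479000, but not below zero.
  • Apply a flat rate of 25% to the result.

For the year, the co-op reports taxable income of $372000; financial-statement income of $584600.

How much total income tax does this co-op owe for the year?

Shadow minimum tax:
  Base (financial-statement income): $584600
  Exemption: $58000 − 25% × ($584600 − $479000) = $58000 − $26400 = $31600
  Base: $584600 − $31600 = $553000
  $553000 × 25% = $138250

General income tax:
  $372000 × 11% = $40920

$138250 > $40920, so the shadow minimum tax is the binding amount.

$138250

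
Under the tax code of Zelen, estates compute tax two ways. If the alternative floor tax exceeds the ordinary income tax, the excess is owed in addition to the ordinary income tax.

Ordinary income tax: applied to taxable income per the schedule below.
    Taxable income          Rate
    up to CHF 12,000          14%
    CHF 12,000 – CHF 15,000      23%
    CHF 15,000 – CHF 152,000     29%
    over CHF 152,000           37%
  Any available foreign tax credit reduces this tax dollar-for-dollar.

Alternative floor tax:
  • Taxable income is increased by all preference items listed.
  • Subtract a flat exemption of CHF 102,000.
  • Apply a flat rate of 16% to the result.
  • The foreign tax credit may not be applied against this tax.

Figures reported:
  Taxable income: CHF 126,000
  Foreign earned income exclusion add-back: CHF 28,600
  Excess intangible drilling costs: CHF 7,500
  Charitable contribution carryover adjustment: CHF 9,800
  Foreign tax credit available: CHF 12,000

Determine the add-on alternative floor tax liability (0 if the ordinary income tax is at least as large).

Alternative floor tax:
  Adjusted income: CHF 126,000 + CHF 28,600 + CHF 7,500 + CHF 9,800 = CHF 171,900
  Less exemption CHF 102,000 → base CHF 69,900
  CHF 69,900 × 16% = CHF 11,184

Ordinary income tax:
  CHF 12,000 × 14% = CHF 1,680
  CHF 3,000 × 23% = CHF 690
  CHF 111,000 × 29% = CHF 32,190
  → CHF 34,560
  Less foreign tax credit CHF 12,000 → CHF 22,560

CHF 11,184 ≤ CHF 22,560, so no add-on is due.

CHF 0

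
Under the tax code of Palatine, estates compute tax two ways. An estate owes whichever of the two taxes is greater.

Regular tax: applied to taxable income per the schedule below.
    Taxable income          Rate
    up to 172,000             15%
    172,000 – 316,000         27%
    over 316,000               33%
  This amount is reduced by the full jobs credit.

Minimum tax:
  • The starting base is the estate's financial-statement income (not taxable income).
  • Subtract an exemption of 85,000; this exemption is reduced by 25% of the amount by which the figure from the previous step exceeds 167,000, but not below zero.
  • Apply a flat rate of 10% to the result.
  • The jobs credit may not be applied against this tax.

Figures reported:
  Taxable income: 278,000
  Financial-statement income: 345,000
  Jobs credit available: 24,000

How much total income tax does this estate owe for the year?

30,450

Minimum tax:
  Base (financial-statement income): 345,000
  Exemption: 85,000 − 25% × (345,000 − 167,000) = 85,000 − 44,500 = 40,500
  Base: 345,000 − 40,500 = 304,500
  304,500 × 10% = 30,450

Regular tax:
  172,000 × 15% = 25,800
  106,000 × 27% = 28,620
  → 54,420
  Less jobs credit 24,000 → 30,420

30,450 > 30,420, so the minimum tax is the binding amount.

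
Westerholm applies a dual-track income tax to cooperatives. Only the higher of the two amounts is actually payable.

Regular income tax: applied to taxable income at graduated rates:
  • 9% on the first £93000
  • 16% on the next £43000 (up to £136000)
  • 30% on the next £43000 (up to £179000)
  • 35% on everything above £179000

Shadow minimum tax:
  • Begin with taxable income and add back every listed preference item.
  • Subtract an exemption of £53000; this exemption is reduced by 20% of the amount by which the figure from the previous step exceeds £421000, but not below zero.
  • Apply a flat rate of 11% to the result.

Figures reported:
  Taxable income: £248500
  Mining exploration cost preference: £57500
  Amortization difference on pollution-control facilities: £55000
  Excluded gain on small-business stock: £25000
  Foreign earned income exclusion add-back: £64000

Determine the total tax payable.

Shadow minimum tax:
  Adjusted income: £248500 + £57500 + £55000 + £25000 + £64000 = £450000
  Exemption: £53000 − 20% × (£450000 − £421000) = £53000 − £5800 = £47200
  Base: £450000 − £47200 = £402800
  £402800 × 11% = £44308

Regular income tax:
  £93000 × 9% = £8370
  £43000 × 16% = £6880
  £43000 × 30% = £12900
  £69500 × 35% = £24325
  → £52475

£52475 > £44308, so the regular income tax governs.

£52475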